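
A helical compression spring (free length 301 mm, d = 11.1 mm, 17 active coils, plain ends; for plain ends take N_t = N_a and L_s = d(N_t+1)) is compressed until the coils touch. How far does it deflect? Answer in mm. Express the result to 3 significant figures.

101 mm

N_t = 17; L_s = 11.1·18 = 199.8 mm
δ_solid = L₀ − L_s = 301 − 199.8 = 101.2 mm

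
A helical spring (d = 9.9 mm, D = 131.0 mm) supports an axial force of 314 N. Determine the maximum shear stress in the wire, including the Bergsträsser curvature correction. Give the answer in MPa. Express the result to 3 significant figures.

Spring index C = D/d = 131.0/9.9 = 13.2323
K_B = (4C+2)/(4C−3) = 54.929/49.929 = 1.1001
τ₀ = 8FD/(πd³) = 8·314·131.0/(π·9.9³) = 329072/3048.3 = 107.95 MPa
τ_max = K·τ₀ = 1.1001 × 107.95 = 118.76 MPa

119 MPa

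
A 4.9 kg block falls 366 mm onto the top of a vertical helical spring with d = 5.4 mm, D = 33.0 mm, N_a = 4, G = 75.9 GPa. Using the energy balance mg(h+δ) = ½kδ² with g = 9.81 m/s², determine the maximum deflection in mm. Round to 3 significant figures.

25.9 mm

k = Gd⁴/(8D³N_a) = (75.9×10³)(5.4⁴)/(8·33.0³·4) = 56.121 N/mm
W = mg = 4.9 × 9.81 = 48.069 N
½kδ² − Wδ − Wh = 0 → δ = (W + √(W² + 2kWh))/k
δ = (48.069 + √(2310.6 + 1.9747e+06))/56.121 = (48.069 + 1406.1)/56.121 = 25.911 mm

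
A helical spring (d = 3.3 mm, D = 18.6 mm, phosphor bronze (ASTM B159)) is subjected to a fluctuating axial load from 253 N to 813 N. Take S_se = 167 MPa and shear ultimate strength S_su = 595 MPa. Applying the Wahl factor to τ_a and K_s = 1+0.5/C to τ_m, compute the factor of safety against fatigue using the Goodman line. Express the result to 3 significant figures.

0.244

C = D/d = 18.6/3.3 = 5.6364; K_W = (4C−1)/(4C−4)+0.615/C = 1.2709; K_s = 1+0.5/C = 1.0887
F_a = (F_max−F_min)/2 = 280 N; F_m = (F_max+F_min)/2 = 533 N
τ_a = K_W·8F_aD/(πd³) = 1.2709 × 369.04 = 469 MPa
τ_m = K_s·8F_mD/(πd³) = 1.0887 × 702.49 = 764.8 MPa
Goodman: 1/n_f = τ_a/S_se + τ_m/S_su = 469/167 + 764.8/595 = 2.80838 + 1.28539 = 4.0938
n_f = 1/4.0938 = 0.2443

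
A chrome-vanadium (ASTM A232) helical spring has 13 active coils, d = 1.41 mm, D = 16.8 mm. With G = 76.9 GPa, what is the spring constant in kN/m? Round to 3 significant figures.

k = Gd⁴/(8D³N_a) = (76.9×10³ × 1.41⁴) / (8 × 16.8³ × 13)
  = 303950 / 493130 = 0.61637 N/mm

0.616 kN/m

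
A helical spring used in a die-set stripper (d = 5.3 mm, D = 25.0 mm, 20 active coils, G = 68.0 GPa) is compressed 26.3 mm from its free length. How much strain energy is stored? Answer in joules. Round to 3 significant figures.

k = Gd⁴/(8D³N_a) = (68.0×10³)(5.3⁴)/(8·25.0³·20) = 21.462 N/mm
U = ½kδ² = 0.5 × 21.462 × 26.3² = 7422.6 N·mm = 7.4226 J

7.42 J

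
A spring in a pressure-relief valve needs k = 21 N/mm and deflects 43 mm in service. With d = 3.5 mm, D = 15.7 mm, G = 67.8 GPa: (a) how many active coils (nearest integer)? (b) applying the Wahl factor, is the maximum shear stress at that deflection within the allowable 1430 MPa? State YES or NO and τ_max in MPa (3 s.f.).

N_a = Gd⁴/(8D³k) = (67.8×10³)(3.5⁴)/(8·15.7³·21) = 15.65 → N_a = 16
Actual rate k = Gd⁴/(8D³·16) = 20.54 N/mm
Working load F = kδ = 20.54·43 = 883.2 N
C = 15.7/3.5 = 4.4857; K_W = (4C−1)/(4C−4)+0.615/C = 1.3523
τ_max = K_W·8FD/(πd³) = 1.3523·823.56 = 1113.7 MPa
τ_max ≤ 1430 MPa → acceptable

(a) 16 coils; (b) YES, τ_max = 1110 MPa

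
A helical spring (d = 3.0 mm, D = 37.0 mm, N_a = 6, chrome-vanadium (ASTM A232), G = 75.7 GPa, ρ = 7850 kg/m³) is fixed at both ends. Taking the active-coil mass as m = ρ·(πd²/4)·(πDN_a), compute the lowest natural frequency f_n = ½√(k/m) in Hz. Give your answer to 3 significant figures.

128 Hz

k = Gd⁴/(8D³N_a) = (75.7×10³)(3.0⁴)/(8·37.0³·6) = 2.5219 N/mm = 2521.9 N/m
Wire length L = πDN_a = π·37.0·6 = 697.43 mm
m = ρ·(πd²/4)·L = 7850 × 7.0686×10⁻⁶ m² × 0.69743 m = 0.038699 kg
f_n = ½√(k/m) = 0.5·√(2521.9/0.038699) = 0.5·√(65167) = 127.64 Hz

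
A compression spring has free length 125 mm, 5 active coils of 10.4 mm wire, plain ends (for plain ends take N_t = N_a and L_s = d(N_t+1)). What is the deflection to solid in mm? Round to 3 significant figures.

N_t = 5; L_s = 10.4·6 = 62.4 mm
δ_solid = L₀ − L_s = 125 − 62.4 = 62.6 mm

62.6 mm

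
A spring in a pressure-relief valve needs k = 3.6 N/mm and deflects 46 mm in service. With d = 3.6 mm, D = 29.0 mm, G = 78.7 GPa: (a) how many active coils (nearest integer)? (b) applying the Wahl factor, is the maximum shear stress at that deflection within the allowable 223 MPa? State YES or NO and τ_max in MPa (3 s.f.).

(a) 19 coils; (b) NO, τ_max = 307 MPa

N_a = Gd⁴/(8D³k) = (78.7×10³)(3.6⁴)/(8·29.0³·3.6) = 18.82 → N_a = 19
Actual rate k = Gd⁴/(8D³·19) = 3.5657 N/mm
Working load F = kδ = 3.5657·46 = 164.02 N
C = 29.0/3.6 = 8.0556; K_W = (4C−1)/(4C−4)+0.615/C = 1.1826
τ_max = K_W·8FD/(πd³) = 1.1826·259.62 = 307.04 MPa
τ_max > 223 MPa → exceeds allowable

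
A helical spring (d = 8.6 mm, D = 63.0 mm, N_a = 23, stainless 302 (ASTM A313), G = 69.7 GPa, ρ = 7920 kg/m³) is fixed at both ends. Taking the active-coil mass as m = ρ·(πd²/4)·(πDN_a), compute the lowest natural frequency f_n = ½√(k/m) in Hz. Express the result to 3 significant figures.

k = Gd⁴/(8D³N_a) = (69.7×10³)(8.6⁴)/(8·63.0³·23) = 8.2868 N/mm = 8286.8 N/m
Wire length L = πDN_a = π·63.0·23 = 4552.2 mm
m = ρ·(πd²/4)·L = 7920 × 58.088×10⁻⁶ m² × 4.5522 m = 2.0943 kg
f_n = ½√(k/m) = 0.5·√(8286.8/2.0943) = 0.5·√(3956.9) = 31.452 Hz

31.5 Hz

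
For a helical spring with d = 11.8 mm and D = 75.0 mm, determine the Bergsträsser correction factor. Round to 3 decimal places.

C = D/d = 75.0/11.8 = 6.3559
K_B = (4C+2)/(4C−3) = 27.424/22.424 = 1.2230

1.223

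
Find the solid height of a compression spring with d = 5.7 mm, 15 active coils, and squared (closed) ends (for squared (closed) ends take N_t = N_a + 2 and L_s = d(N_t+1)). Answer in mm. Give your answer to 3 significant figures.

squared (closed) ends: N_t = N_a + 2 = 15 + 2 = 17
L_s = d·(N_t+1) = 5.7 × 18 = 102.6 mm

103 mm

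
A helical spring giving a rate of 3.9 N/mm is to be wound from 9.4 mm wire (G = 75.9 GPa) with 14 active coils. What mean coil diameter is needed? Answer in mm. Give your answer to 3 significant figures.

D = (Gd⁴/(8N_a·k))^(1/3) = (75.9×10³·9.4⁴/(8·14·3.9))^(1/3)
  = (1.35666e+06)^(1/3) = 110.7024 mm

111 mm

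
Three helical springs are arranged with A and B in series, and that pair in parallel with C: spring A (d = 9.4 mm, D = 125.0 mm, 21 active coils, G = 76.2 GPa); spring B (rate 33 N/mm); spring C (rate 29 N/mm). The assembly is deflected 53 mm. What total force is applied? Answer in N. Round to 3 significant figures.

1630 N

k_A = Gd⁴/(8D³N_a) = (76.2×10³)(9.4⁴)/(8·125.0³·21) = 1.8131 N/mm
Springs A,B series: k_AB = 1/(1/1.8131+1/33) = 1.7187 N/mm; parallel with C: k_eq = 1.7187+29 = 30.719 N/mm
F = k_eq·δ = 30.719·53 = 1628.1 N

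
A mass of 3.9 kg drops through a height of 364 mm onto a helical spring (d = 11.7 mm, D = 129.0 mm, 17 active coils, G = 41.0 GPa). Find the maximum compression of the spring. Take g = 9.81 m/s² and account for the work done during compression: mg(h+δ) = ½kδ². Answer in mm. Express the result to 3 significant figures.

k = Gd⁴/(8D³N_a) = (41.0×10³)(11.7⁴)/(8·129.0³·17) = 2.6316 N/mm
W = mg = 3.9 × 9.81 = 38.259 N
½kδ² − Wδ − Wh = 0 → δ = (W + √(W² + 2kWh))/k
δ = (38.259 + √(1463.8 + 73296.7))/2.6316 = (38.259 + 273.42)/2.6316 = 118.44 mm

118 mm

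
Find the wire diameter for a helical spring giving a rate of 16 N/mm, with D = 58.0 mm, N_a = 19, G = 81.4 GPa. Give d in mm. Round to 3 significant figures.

8.74 mm

d = (8D³N_a·k / G)^(1/4) = (8·58.0³·19·16 / (81.4×10³))^0.25
  = (5829.4)^0.25 = 8.7379 mm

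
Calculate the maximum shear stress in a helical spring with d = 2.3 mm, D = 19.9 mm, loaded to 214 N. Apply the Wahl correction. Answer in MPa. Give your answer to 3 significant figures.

Spring index C = D/d = 19.9/2.3 = 8.6522
K_W = (4C−1)/(4C−4) + 0.615/C = 33.609/30.609 + 0.0711 = 1.1691
τ₀ = 8FD/(πd³) = 8·214·19.9/(π·2.3³) = 34068.8/38.224 = 891.3 MPa
τ_max = K·τ₀ = 1.1691 × 891.3 = 1042 MPa

1040 MPa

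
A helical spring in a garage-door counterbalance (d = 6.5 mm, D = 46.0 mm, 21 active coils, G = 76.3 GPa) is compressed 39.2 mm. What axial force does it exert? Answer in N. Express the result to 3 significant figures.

k = Gd⁴/(8D³N_a) = (76.3×10³)(6.5⁴)/(8·46.0³·21) = 8.329 N/mm
F = k·δ = 8.329 × 39.2 = 326.5 N

326 N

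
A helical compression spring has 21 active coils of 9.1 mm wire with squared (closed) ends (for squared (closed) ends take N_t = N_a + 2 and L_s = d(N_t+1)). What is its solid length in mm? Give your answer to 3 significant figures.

squared (closed) ends: N_t = N_a + 2 = 21 + 2 = 23
L_s = d·(N_t+1) = 9.1 × 24 = 218.4 mm

218 mm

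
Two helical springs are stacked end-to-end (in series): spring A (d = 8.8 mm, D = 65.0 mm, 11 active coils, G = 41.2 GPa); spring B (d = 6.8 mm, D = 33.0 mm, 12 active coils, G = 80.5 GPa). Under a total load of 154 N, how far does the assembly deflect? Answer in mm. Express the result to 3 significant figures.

18.1 mm

k_A = Gd⁴/(8D³N_a) = (41.2×10³)(8.8⁴)/(8·65.0³·11) = 10.224 N/mm
k_B = Gd⁴/(8D³N_a) = (80.5×10³)(6.8⁴)/(8·33.0³·12) = 49.891 N/mm
Series: 1/k_eq = 1/10.224 + 1/49.891 = 0.11786; k_eq = 8.4849 N/mm
δ = F/k_eq = 154/8.4849 = 18.15 mm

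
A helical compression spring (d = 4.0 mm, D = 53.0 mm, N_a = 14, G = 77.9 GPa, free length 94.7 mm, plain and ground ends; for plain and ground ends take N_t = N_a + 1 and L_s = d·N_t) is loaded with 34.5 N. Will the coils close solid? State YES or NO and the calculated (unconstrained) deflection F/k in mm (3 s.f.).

NO, δ = 28.8 mm

k = Gd⁴/(8D³N_a) = (77.9×10³)(4.0⁴)/(8·53.0³·14) = 1.196 N/mm
N_t = 15; L_s = 4.0·15 = 60 mm; δ_solid = L₀ − L_s = 94.7 − 60 = 34.7 mm
δ = F/k = 34.5/1.196 = 28.846 mm
δ < δ_solid → spring does not go solid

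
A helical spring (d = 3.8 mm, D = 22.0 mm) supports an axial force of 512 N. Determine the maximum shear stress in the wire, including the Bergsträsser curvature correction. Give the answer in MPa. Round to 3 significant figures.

Spring index C = D/d = 22.0/3.8 = 5.7895
K_B = (4C+2)/(4C−3) = 25.158/20.158 = 1.2480
τ₀ = 8FD/(πd³) = 8·512·22.0/(π·3.8³) = 90112/172.39 = 522.74 MPa
τ_max = K·τ₀ = 1.2480 × 522.74 = 652.4 MPa

652 MPa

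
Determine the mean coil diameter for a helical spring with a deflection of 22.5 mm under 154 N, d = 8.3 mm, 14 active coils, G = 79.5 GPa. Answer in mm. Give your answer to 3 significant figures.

Required rate k = F/δ = 154/22.5 = 6.8444 N/mm
D = (Gd⁴/(8N_a·k))^(1/3) = (79.5×10³·8.3⁴/(8·14·6.8444))^(1/3)
  = (492179)^(1/3) = 78.9541 mm

79.0 mm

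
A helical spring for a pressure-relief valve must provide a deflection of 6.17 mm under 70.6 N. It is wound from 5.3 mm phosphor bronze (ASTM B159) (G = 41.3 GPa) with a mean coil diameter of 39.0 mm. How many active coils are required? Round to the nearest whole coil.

Required rate k = F/δ = 70.6/6.17 = 11.442 N/mm
N_a = Gd⁴/(8D³k) = (41.3×10³ × 5.3⁴)/(8 × 39.0³ × 11.442)
    = 3.25877e+07 / 5.43004e+06 = 6.001 → 6 coils

6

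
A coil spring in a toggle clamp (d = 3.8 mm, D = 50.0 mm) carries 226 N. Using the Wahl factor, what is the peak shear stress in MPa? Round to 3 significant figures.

581 MPa

Spring index C = D/d = 50.0/3.8 = 13.1579
K_W = (4C−1)/(4C−4) + 0.615/C = 51.632/48.632 + 0.0467 = 1.1084
τ₀ = 8FD/(πd³) = 8·226·50.0/(π·3.8³) = 90400/172.39 = 524.41 MPa
τ_max = K·τ₀ = 1.1084 × 524.41 = 581.27 MPa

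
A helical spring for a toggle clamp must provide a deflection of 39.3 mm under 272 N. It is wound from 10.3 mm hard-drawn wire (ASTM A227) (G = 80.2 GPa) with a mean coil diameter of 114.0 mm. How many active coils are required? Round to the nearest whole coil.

11

Required rate k = F/δ = 272/39.3 = 6.9211 N/mm
N_a = Gd⁴/(8D³k) = (80.2×10³ × 10.3⁴)/(8 × 114.0³ × 6.9211)
    = 9.02658e+08 / 8.20315e+07 = 11 → 11 coils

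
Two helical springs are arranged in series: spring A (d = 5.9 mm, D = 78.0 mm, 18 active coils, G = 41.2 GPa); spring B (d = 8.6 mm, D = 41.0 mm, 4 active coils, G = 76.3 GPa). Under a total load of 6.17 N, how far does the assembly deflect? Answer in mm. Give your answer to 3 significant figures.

8.48 mm

k_A = Gd⁴/(8D³N_a) = (41.2×10³)(5.9⁴)/(8·78.0³·18) = 0.73057 N/mm
k_B = Gd⁴/(8D³N_a) = (76.3×10³)(8.6⁴)/(8·41.0³·4) = 189.24 N/mm
Series: 1/k_eq = 1/0.73057 + 1/189.24 = 1.3741; k_eq = 0.72776 N/mm
δ = F/k_eq = 6.17/0.72776 = 8.4781 mm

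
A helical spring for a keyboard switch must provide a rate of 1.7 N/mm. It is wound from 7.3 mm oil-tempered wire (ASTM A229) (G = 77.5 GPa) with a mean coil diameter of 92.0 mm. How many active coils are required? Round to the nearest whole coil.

N_a = Gd⁴/(8D³k) = (77.5×10³ × 7.3⁴)/(8 × 92.0³ × 1.7)
    = 2.20086e+08 / 1.05902e+07 = 20.78 → 21 coils

21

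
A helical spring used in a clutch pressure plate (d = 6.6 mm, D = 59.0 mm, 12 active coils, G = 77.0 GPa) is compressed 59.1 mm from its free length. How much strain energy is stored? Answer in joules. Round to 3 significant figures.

k = Gd⁴/(8D³N_a) = (77.0×10³)(6.6⁴)/(8·59.0³·12) = 7.4104 N/mm
U = ½kδ² = 0.5 × 7.4104 × 59.1² = 12941 N·mm = 12.941 J

12.9 J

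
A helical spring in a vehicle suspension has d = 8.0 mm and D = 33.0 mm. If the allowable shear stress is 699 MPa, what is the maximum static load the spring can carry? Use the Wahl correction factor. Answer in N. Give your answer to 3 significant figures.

3070 N

C = D/d = 33.0/8.0 = 4.1250
K_W = (4C−1)/(4C−4) + 0.615/C = 15.500/12.500 + 0.1491 = 1.3891
τ_max = K·8FD/(πd³) → F_max = τ_allow·πd³/(8DK)
F_max = 699·π·8.0³/(8·33.0·1.3891) = 1.1243e+06/366.72 = 3065.9 N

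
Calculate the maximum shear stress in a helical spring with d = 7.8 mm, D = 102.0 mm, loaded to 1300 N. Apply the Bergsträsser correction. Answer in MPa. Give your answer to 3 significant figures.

784 MPa

Spring index C = D/d = 102.0/7.8 = 13.0769
K_B = (4C+2)/(4C−3) = 54.308/49.308 = 1.1014
τ₀ = 8FD/(πd³) = 8·1300·102.0/(π·7.8³) = 1.0608e+06/1490.8 = 711.54 MPa
τ_max = K·τ₀ = 1.1014 × 711.54 = 783.69 MPa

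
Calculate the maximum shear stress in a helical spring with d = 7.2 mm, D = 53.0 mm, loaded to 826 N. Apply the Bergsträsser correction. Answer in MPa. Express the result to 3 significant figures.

Spring index C = D/d = 53.0/7.2 = 7.3611
K_B = (4C+2)/(4C−3) = 31.444/26.444 = 1.1891
τ₀ = 8FD/(πd³) = 8·826·53.0/(π·7.2³) = 350224/1172.6 = 298.67 MPa
τ_max = K·τ₀ = 1.1891 × 298.67 = 355.15 MPa

355 MPa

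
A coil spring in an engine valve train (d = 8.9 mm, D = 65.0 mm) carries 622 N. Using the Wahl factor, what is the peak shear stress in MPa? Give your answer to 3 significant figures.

Spring index C = D/d = 65.0/8.9 = 7.3034
K_W = (4C−1)/(4C−4) + 0.615/C = 28.213/25.213 + 0.0842 = 1.2032
τ₀ = 8FD/(πd³) = 8·622·65.0/(π·8.9³) = 323440/2214.7 = 146.04 MPa
τ_max = K·τ₀ = 1.2032 × 146.04 = 175.71 MPa

176 MPa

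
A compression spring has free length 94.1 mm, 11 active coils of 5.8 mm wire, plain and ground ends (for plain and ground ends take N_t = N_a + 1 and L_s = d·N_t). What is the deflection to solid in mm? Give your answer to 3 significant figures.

24.5 mm

N_t = 12; L_s = 5.8·12 = 69.6 mm
δ_solid = L₀ − L_s = 94.1 − 69.6 = 24.5 mm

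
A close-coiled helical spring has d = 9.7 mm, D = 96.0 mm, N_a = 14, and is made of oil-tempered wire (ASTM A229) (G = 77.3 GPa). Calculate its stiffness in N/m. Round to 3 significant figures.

k = Gd⁴/(8D³N_a) = (77.3×10³ × 9.7⁴) / (8 × 96.0³ × 14)
  = 6.84331e+08 / 9.90904e+07 = 6.9061 N/mm = 6906.1 N/m

6910 N/m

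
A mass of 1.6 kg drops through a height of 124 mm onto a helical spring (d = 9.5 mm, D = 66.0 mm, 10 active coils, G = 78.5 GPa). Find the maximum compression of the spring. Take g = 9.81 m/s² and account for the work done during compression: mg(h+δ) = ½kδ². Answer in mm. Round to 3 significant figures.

k = Gd⁴/(8D³N_a) = (78.5×10³)(9.5⁴)/(8·66.0³·10) = 27.8 N/mm
W = mg = 1.6 × 9.81 = 15.696 N
½kδ² − Wδ − Wh = 0 → δ = (W + √(W² + 2kWh))/k
δ = (15.696 + √(246.36 + 108214))/27.8 = (15.696 + 329.33)/27.8 = 12.411 mm

12.4 mm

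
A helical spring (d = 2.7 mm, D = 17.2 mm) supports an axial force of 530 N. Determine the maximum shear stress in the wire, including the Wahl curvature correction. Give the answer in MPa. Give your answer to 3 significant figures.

Spring index C = D/d = 17.2/2.7 = 6.3704
K_W = (4C−1)/(4C−4) + 0.615/C = 24.481/21.481 + 0.0965 = 1.2362
τ₀ = 8FD/(πd³) = 8·530·17.2/(π·2.7³) = 72928/61.836 = 1179.4 MPa
τ_max = K·τ₀ = 1.2362 × 1179.4 = 1457.9 MPa

1460 MPa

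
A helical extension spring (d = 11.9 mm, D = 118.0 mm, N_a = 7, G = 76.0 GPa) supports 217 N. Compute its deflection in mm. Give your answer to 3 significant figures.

k = Gd⁴/(8D³N_a) = (76.0×10³)(11.9⁴)/(8·118.0³·7) = 16.564 N/mm
δ = F/k = 217 / 16.564 = 13.101 mm

13.1 mm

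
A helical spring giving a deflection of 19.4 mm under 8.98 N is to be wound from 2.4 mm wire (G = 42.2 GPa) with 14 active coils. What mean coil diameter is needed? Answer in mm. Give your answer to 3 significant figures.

Required rate k = F/δ = 8.98/19.4 = 0.46289 N/mm
D = (Gd⁴/(8N_a·k))^(1/3) = (42.2×10³·2.4⁴/(8·14·0.46289))^(1/3)
  = (27006.3)^(1/3) = 30.0023 mm

30.0 mm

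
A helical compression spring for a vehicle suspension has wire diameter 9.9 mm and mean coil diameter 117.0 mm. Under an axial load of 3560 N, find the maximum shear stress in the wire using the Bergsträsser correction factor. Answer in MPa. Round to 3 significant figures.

1220 MPa

Spring index C = D/d = 117.0/9.9 = 11.8182
K_B = (4C+2)/(4C−3) = 49.273/44.273 = 1.1129
τ₀ = 8FD/(πd³) = 8·3560·117.0/(π·9.9³) = 3.33216e+06/3048.3 = 1093.1 MPa
τ_max = K·τ₀ = 1.1129 × 1093.1 = 1216.6 MPa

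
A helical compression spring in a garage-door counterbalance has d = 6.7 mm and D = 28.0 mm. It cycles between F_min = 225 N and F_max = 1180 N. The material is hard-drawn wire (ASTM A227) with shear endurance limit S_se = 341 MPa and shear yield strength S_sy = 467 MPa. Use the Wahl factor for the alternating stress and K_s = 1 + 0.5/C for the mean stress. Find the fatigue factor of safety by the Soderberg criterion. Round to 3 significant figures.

1.16

C = D/d = 28.0/6.7 = 4.1791; K_W = (4C−1)/(4C−4)+0.615/C = 1.3831; K_s = 1+0.5/C = 1.1196
F_a = (F_max−F_min)/2 = 477.5 N; F_m = (F_max+F_min)/2 = 702.5 N
τ_a = K_W·8F_aD/(πd³) = 1.3831 × 113.2 = 156.56 MPa
τ_m = K_s·8F_mD/(πd³) = 1.1196 × 166.54 = 186.47 MPa
Soderberg: 1/n_f = τ_a/S_se + τ_m/S_sy = 156.56/341 + 186.47/467 = 0.45913 + 0.39928 = 0.85842
n_f = 1/0.85842 = 1.165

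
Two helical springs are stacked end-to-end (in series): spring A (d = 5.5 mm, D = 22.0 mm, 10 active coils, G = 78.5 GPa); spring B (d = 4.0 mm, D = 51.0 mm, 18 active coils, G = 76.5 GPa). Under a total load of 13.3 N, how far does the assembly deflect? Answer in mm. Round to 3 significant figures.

k_A = Gd⁴/(8D³N_a) = (78.5×10³)(5.5⁴)/(8·22.0³·10) = 84.326 N/mm
k_B = Gd⁴/(8D³N_a) = (76.5×10³)(4.0⁴)/(8·51.0³·18) = 1.0252 N/mm
Series: 1/k_eq = 1/84.326 + 1/1.0252 = 0.98723; k_eq = 1.0129 N/mm
δ = F/k_eq = 13.3/1.0129 = 13.13 mm

13.1 mm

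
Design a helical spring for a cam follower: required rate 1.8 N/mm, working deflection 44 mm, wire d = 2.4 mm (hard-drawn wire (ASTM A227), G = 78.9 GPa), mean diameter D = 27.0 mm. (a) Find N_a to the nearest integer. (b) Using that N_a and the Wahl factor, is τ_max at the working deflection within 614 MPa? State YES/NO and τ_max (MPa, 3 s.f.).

N_a = Gd⁴/(8D³k) = (78.9×10³)(2.4⁴)/(8·27.0³·1.8) = 9.236 → N_a = 9
Actual rate k = Gd⁴/(8D³·9) = 1.8471 N/mm
Working load F = kδ = 1.8471·44 = 81.274 N
C = 27.0/2.4 = 11.2500; K_W = (4C−1)/(4C−4)+0.615/C = 1.1278
τ_max = K_W·8FD/(πd³) = 1.1278·404.22 = 455.9 MPa
τ_max ≤ 614 MPa → acceptable

(a) 9 coils; (b) YES, τ_max = 456 MPa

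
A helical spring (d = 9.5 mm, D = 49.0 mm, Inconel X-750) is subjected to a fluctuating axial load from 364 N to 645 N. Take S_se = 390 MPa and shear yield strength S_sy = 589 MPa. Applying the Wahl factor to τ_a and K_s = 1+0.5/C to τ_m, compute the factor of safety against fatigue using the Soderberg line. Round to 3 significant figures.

4.88

C = D/d = 49.0/9.5 = 5.1579; K_W = (4C−1)/(4C−4)+0.615/C = 1.2996; K_s = 1+0.5/C = 1.0969
F_a = (F_max−F_min)/2 = 140.5 N; F_m = (F_max+F_min)/2 = 504.5 N
τ_a = K_W·8F_aD/(πd³) = 1.2996 × 20.448 = 26.574 MPa
τ_m = K_s·8F_mD/(πd³) = 1.0969 × 73.422 = 80.54 MPa
Soderberg: 1/n_f = τ_a/S_se + τ_m/S_sy = 26.574/390 + 80.54/589 = 0.06814 + 0.13674 = 0.20488
n_f = 1/0.20488 = 4.881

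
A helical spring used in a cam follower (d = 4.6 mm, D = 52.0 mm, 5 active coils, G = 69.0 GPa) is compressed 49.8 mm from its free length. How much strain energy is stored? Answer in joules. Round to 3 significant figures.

6.81 J

k = Gd⁴/(8D³N_a) = (69.0×10³)(4.6⁴)/(8·52.0³·5) = 5.493 N/mm
U = ½kδ² = 0.5 × 5.493 × 49.8² = 6811.4 N·mm = 6.8114 J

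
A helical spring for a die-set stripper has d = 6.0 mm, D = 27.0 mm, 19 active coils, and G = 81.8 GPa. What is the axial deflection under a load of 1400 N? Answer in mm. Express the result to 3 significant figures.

k = Gd⁴/(8D³N_a) = (81.8×10³)(6.0⁴)/(8·27.0³·19) = 35.434 N/mm
δ = F/k = 1400 / 35.434 = 39.51 mm

39.5 mm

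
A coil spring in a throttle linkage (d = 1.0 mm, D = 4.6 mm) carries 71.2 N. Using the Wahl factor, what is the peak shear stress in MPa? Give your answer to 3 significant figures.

1120 MPa

Spring index C = D/d = 4.6/1.0 = 4.6000
K_W = (4C−1)/(4C−4) + 0.615/C = 17.400/14.400 + 0.1337 = 1.3420
τ₀ = 8FD/(πd³) = 8·71.2·4.6/(π·1.0³) = 2620.16/3.1416 = 834.02 MPa
τ_max = K·τ₀ = 1.3420 × 834.02 = 1119.3 MPa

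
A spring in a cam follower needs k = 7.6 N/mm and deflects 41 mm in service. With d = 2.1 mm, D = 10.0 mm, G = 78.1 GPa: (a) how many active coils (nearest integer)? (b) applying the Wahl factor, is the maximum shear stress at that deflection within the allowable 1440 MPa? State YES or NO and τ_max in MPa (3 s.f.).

N_a = Gd⁴/(8D³k) = (78.1×10³)(2.1⁴)/(8·10.0³·7.6) = 24.98 → N_a = 25
Actual rate k = Gd⁴/(8D³·25) = 7.5945 N/mm
Working load F = kδ = 7.5945·41 = 311.37 N
C = 10.0/2.1 = 4.7619; K_W = (4C−1)/(4C−4)+0.615/C = 1.3285
τ_max = K_W·8FD/(πd³) = 1.3285·856.18 = 1137.4 MPa
τ_max ≤ 1440 MPa → acceptable

(a) 25 coils; (b) YES, τ_max = 1140 MPa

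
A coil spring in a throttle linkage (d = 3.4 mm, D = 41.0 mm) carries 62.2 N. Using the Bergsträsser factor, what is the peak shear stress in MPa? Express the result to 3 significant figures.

183 MPa

Spring index C = D/d = 41.0/3.4 = 12.0588
K_B = (4C+2)/(4C−3) = 50.235/45.235 = 1.1105
τ₀ = 8FD/(πd³) = 8·62.2·41.0/(π·3.4³) = 20401.6/123.48 = 165.23 MPa
τ_max = K·τ₀ = 1.1105 × 165.23 = 183.49 MPa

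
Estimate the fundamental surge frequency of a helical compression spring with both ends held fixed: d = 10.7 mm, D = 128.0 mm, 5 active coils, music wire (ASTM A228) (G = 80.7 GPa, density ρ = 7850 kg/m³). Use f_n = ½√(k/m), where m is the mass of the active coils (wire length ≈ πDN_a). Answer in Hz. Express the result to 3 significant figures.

47.1 Hz

k = Gd⁴/(8D³N_a) = (80.7×10³)(10.7⁴)/(8·128.0³·5) = 12.61 N/mm = 12610 N/m
Wire length L = πDN_a = π·128.0·5 = 2010.6 mm
m = ρ·(πd²/4)·L = 7850 × 89.92×10⁻⁶ m² × 2.0106 m = 1.4192 kg
f_n = ½√(k/m) = 0.5·√(12610/1.4192) = 0.5·√(8885.1) = 47.13 Hz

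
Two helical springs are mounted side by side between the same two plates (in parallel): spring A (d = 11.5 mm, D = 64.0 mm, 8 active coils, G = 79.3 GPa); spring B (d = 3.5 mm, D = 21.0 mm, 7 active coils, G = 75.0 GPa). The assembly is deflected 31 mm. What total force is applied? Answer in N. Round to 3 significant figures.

3240 N

k_A = Gd⁴/(8D³N_a) = (79.3×10³)(11.5⁴)/(8·64.0³·8) = 82.669 N/mm
k_B = Gd⁴/(8D³N_a) = (75.0×10³)(3.5⁴)/(8·21.0³·7) = 21.701 N/mm
Parallel: k_eq = 82.669 + 21.701 = 104.37 N/mm
F = k_eq·δ = 104.37·31 = 3235.5 N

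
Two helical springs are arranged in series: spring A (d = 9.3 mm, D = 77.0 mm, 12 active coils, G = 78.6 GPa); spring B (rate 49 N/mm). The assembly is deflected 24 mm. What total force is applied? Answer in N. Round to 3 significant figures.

253 N

k_A = Gd⁴/(8D³N_a) = (78.6×10³)(9.3⁴)/(8·77.0³·12) = 13.416 N/mm
Series: 1/k_eq = 1/13.416 + 1/49 = 0.094948; k_eq = 10.532 N/mm
F = k_eq·δ = 10.532·24 = 252.77 N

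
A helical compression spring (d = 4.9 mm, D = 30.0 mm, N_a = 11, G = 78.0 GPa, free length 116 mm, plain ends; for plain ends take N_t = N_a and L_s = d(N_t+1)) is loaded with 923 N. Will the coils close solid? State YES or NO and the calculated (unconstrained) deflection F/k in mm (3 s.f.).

NO, δ = 48.8 mm

k = Gd⁴/(8D³N_a) = (78.0×10³)(4.9⁴)/(8·30.0³·11) = 18.925 N/mm
N_t = 11; L_s = 4.9·12 = 58.8 mm; δ_solid = L₀ − L_s = 116 − 58.8 = 57.2 mm
δ = F/k = 923/18.925 = 48.772 mm
δ < δ_solid → spring does not go solid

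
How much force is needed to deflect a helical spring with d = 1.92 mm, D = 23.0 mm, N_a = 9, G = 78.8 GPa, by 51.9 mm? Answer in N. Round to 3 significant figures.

k = Gd⁴/(8D³N_a) = (78.8×10³)(1.92⁴)/(8·23.0³·9) = 1.2224 N/mm
F = k·δ = 1.2224 × 51.9 = 63.443 N

63.4 N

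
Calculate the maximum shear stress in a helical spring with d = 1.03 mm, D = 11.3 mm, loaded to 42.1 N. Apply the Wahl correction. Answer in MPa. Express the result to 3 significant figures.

1250 MPa

Spring index C = D/d = 11.3/1.03 = 10.9709
K_W = (4C−1)/(4C−4) + 0.615/C = 42.883/39.883 + 0.0561 = 1.1313
τ₀ = 8FD/(πd³) = 8·42.1·11.3/(π·1.03³) = 3805.84/3.4329 = 1108.6 MPa
τ_max = K·τ₀ = 1.1313 × 1108.6 = 1254.2 MPa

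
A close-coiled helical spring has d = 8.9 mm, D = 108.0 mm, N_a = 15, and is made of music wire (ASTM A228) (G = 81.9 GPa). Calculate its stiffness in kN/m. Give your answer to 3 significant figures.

k = Gd⁴/(8D³N_a) = (81.9×10³ × 8.9⁴) / (8 × 108.0³ × 15)
  = 5.13859e+08 / 1.51165e+08 = 3.3993 N/mm

3.40 kN/m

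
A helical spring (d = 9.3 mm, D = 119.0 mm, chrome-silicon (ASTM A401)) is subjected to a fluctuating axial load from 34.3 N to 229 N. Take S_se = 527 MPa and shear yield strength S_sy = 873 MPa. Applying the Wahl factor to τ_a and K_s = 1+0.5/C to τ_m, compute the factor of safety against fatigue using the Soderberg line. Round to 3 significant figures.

C = D/d = 119.0/9.3 = 12.7957; K_W = (4C−1)/(4C−4)+0.615/C = 1.1116; K_s = 1+0.5/C = 1.0391
F_a = (F_max−F_min)/2 = 97.35 N; F_m = (F_max+F_min)/2 = 131.65 N
τ_a = K_W·8F_aD/(πd³) = 1.1116 × 36.675 = 40.77 MPa
τ_m = K_s·8F_mD/(πd³) = 1.0391 × 49.597 = 51.535 MPa
Soderberg: 1/n_f = τ_a/S_se + τ_m/S_sy = 40.77/527 + 51.535/873 = 0.07736 + 0.05903 = 0.1364
n_f = 1/0.1364 = 7.332

7.33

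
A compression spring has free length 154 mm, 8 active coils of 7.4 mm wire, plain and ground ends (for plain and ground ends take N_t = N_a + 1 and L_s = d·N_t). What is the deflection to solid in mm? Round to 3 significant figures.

N_t = 9; L_s = 7.4·9 = 66.6 mm
δ_solid = L₀ − L_s = 154 − 66.6 = 87.4 mm

87.4 mm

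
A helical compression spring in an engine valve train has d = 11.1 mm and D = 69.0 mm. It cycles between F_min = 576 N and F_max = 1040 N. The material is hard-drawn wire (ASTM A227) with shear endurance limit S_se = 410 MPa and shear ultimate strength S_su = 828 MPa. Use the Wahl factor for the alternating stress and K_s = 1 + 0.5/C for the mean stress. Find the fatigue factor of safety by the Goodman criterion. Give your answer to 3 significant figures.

C = D/d = 69.0/11.1 = 6.2162; K_W = (4C−1)/(4C−4)+0.615/C = 1.2427; K_s = 1+0.5/C = 1.0804
F_a = (F_max−F_min)/2 = 232 N; F_m = (F_max+F_min)/2 = 808 N
τ_a = K_W·8F_aD/(πd³) = 1.2427 × 29.806 = 37.041 MPa
τ_m = K_s·8F_mD/(πd³) = 1.0804 × 103.81 = 112.16 MPa
Goodman: 1/n_f = τ_a/S_se + τ_m/S_su = 37.041/410 + 112.16/828 = 0.09034 + 0.13546 = 0.2258
n_f = 1/0.2258 = 4.429

4.43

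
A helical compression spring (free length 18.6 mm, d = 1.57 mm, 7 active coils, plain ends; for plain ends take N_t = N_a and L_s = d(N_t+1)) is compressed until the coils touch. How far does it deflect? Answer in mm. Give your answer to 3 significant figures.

6.04 mm

N_t = 7; L_s = 1.57·8 = 12.56 mm
δ_solid = L₀ − L_s = 18.6 − 12.56 = 6.04 mm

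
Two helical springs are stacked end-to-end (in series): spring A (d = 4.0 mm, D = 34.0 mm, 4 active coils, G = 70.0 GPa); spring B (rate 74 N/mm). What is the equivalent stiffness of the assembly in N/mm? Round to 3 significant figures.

k_A = Gd⁴/(8D³N_a) = (70.0×10³)(4.0⁴)/(8·34.0³·4) = 14.248 N/mm
Series: 1/k_eq = 1/14.248 + 1/74 = 0.083699; k_eq = 11.948 N/mm

11.9 N/mm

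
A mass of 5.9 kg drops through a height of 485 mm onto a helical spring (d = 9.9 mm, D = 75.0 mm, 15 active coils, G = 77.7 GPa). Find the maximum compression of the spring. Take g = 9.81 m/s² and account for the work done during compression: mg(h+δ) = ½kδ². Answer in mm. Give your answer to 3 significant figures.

65.8 mm

k = Gd⁴/(8D³N_a) = (77.7×10³)(9.9⁴)/(8·75.0³·15) = 14.743 N/mm
W = mg = 5.9 × 9.81 = 57.879 N
½kδ² − Wδ − Wh = 0 → δ = (W + √(W² + 2kWh))/k
δ = (57.879 + √(3350 + 827732))/14.743 = (57.879 + 911.64)/14.743 = 65.759 mm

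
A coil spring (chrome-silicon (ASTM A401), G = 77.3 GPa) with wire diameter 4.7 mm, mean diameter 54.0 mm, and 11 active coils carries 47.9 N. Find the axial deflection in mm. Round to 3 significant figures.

17.6 mm

k = Gd⁴/(8D³N_a) = (77.3×10³)(4.7⁴)/(8·54.0³·11) = 2.7221 N/mm
δ = F/k = 47.9 / 2.7221 = 17.597 mm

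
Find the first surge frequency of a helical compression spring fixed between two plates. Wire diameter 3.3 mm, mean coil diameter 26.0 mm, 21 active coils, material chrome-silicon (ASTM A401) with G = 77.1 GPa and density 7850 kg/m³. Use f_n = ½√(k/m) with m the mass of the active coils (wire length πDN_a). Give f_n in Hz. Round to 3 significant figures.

82.0 Hz

k = Gd⁴/(8D³N_a) = (77.1×10³)(3.3⁴)/(8·26.0³·21) = 3.0966 N/mm = 3096.6 N/m
Wire length L = πDN_a = π·26.0·21 = 1715.3 mm
m = ρ·(πd²/4)·L = 7850 × 8.553×10⁻⁶ m² × 1.7153 m = 0.11517 kg
f_n = ½√(k/m) = 0.5·√(3096.6/0.11517) = 0.5·√(26888) = 81.987 Hz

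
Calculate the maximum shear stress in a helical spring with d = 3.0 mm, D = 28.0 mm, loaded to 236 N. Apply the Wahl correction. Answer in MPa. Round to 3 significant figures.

720 MPa

Spring index C = D/d = 28.0/3.0 = 9.3333
K_W = (4C−1)/(4C−4) + 0.615/C = 36.333/33.333 + 0.0659 = 1.1559
τ₀ = 8FD/(πd³) = 8·236·28.0/(π·3.0³) = 52864/84.823 = 623.23 MPa
τ_max = K·τ₀ = 1.1559 × 623.23 = 720.38 MPa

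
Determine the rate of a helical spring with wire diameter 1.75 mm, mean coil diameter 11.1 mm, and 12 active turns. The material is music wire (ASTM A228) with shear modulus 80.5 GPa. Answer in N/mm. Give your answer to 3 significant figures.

5.75 N/mm

k = Gd⁴/(8D³N_a) = (80.5×10³ × 1.75⁴) / (8 × 11.1³ × 12)
  = 755002 / 131293 = 5.7505 N/mm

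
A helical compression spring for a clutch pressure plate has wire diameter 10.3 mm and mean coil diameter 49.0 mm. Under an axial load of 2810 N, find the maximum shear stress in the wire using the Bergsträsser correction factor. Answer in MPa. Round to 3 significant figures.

421 MPa

Spring index C = D/d = 49.0/10.3 = 4.7573
K_B = (4C+2)/(4C−3) = 21.029/16.029 = 1.3119
τ₀ = 8FD/(πd³) = 8·2810·49.0/(π·10.3³) = 1.10152e+06/3432.9 = 320.87 MPa
τ_max = K·τ₀ = 1.3119 × 320.87 = 420.96 MPa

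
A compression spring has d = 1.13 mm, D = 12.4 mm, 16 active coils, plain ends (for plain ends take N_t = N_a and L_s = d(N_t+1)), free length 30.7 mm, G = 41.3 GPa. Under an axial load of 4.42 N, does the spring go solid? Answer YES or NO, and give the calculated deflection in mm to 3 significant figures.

YES, δ = 16.0 mm

k = Gd⁴/(8D³N_a) = (41.3×10³)(1.13⁴)/(8·12.4³·16) = 0.27592 N/mm
N_t = 16; L_s = 1.13·17 = 19.21 mm; δ_solid = L₀ − L_s = 30.7 − 19.21 = 11.49 mm
δ = F/k = 4.42/0.27592 = 16.019 mm
δ ≥ δ_solid → spring goes solid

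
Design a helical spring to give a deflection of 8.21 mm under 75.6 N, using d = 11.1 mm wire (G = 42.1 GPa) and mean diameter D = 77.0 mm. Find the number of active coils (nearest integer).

Required rate k = F/δ = 75.6/8.21 = 9.2083 N/mm
N_a = Gd⁴/(8D³k) = (42.1×10³ × 11.1⁴)/(8 × 77.0³ × 9.2083)
    = 6.39108e+08 / 3.36311e+07 = 19 → 19 coils

19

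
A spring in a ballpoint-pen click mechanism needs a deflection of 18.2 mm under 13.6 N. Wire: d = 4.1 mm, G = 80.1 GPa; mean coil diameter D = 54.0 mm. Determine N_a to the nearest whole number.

Required rate k = F/δ = 13.6/18.2 = 0.74725 N/mm
N_a = Gd⁴/(8D³k) = (80.1×10³ × 4.1⁴)/(8 × 54.0³ × 0.74725)
    = 2.26343e+07 / 941323 = 24.05 → 24 coils

24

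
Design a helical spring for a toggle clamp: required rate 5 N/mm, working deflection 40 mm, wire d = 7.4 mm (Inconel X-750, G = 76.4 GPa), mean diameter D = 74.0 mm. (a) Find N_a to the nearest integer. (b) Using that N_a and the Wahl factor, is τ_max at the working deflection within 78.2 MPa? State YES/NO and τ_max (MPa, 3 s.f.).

N_a = Gd⁴/(8D³k) = (76.4×10³)(7.4⁴)/(8·74.0³·5) = 14.13 → N_a = 14
Actual rate k = Gd⁴/(8D³·14) = 5.0479 N/mm
Working load F = kδ = 5.0479·40 = 201.91 N
C = 74.0/7.4 = 10.0000; K_W = (4C−1)/(4C−4)+0.615/C = 1.1448
τ_max = K_W·8FD/(πd³) = 1.1448·93.895 = 107.49 MPa
τ_max > 78.2 MPa → exceeds allowable

(a) 14 coils; (b) NO, τ_max = 107 MPa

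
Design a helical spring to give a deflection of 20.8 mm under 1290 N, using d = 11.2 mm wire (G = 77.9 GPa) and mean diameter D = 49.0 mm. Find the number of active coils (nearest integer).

21

Required rate k = F/δ = 1290/20.8 = 62.019 N/mm
N_a = Gd⁴/(8D³k) = (77.9×10³ × 11.2⁴)/(8 × 49.0³ × 62.019)
    = 1.22577e+09 / 5.8372e+07 = 21 → 21 coils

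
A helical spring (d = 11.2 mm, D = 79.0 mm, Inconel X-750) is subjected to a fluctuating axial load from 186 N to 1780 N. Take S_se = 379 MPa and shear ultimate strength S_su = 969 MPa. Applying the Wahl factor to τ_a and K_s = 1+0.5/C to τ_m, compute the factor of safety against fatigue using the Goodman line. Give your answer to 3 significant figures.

1.92

C = D/d = 79.0/11.2 = 7.0536; K_W = (4C−1)/(4C−4)+0.615/C = 1.2111; K_s = 1+0.5/C = 1.0709
F_a = (F_max−F_min)/2 = 797 N; F_m = (F_max+F_min)/2 = 983 N
τ_a = K_W·8F_aD/(πd³) = 1.2111 × 114.12 = 138.21 MPa
τ_m = K_s·8F_mD/(πd³) = 1.0709 × 140.76 = 150.73 MPa
Goodman: 1/n_f = τ_a/S_se + τ_m/S_su = 138.21/379 + 150.73/969 = 0.36468 + 0.15556 = 0.52023
n_f = 1/0.52023 = 1.922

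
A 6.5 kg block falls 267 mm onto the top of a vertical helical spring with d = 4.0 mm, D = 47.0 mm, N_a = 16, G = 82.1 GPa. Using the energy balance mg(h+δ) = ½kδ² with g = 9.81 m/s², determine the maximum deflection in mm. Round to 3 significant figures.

k = Gd⁴/(8D³N_a) = (82.1×10³)(4.0⁴)/(8·47.0³·16) = 1.5815 N/mm
W = mg = 6.5 × 9.81 = 63.765 N
½kδ² − Wδ − Wh = 0 → δ = (W + √(W² + 2kWh))/k
δ = (63.765 + √(4066 + 53852.2))/1.5815 = (63.765 + 240.66)/1.5815 = 192.49 mm

192 mm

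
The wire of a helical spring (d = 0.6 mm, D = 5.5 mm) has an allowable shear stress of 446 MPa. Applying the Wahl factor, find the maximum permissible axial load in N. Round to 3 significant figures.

C = D/d = 5.5/0.6 = 9.1667
K_W = (4C−1)/(4C−4) + 0.615/C = 35.667/32.667 + 0.0671 = 1.1589
τ_max = K·8FD/(πd³) → F_max = τ_allow·πd³/(8DK)
F_max = 446·π·0.6³/(8·5.5·1.1589) = 302.65/50.993 = 5.9351 N

5.94 N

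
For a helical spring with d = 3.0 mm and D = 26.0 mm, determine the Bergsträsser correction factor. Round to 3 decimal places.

1.158

C = D/d = 26.0/3.0 = 8.6667
K_B = (4C+2)/(4C−3) = 36.667/31.667 = 1.1579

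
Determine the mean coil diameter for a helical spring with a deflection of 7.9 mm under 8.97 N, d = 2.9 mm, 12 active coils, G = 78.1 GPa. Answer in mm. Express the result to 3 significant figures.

37.0 mm

Required rate k = F/δ = 8.97/7.9 = 1.1354 N/mm
D = (Gd⁴/(8N_a·k))^(1/3) = (78.1×10³·2.9⁴/(8·12·1.1354))^(1/3)
  = (50676.5)^(1/3) = 37.0057 mm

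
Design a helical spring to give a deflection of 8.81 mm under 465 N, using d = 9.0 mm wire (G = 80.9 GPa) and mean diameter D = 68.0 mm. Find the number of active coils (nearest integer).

Required rate k = F/δ = 465/8.81 = 52.781 N/mm
N_a = Gd⁴/(8D³k) = (80.9×10³ × 9.0⁴)/(8 × 68.0³ × 52.781)
    = 5.30785e+08 / 1.32768e+08 = 3.998 → 4 coils

4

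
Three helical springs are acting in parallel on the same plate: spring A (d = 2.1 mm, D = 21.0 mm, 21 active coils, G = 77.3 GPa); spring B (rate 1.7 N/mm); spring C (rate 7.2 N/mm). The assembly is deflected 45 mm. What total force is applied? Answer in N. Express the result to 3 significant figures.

k_A = Gd⁴/(8D³N_a) = (77.3×10³)(2.1⁴)/(8·21.0³·21) = 0.96625 N/mm
Parallel: k_eq = 0.96625 + 1.7 + 7.2 = 9.8663 N/mm
F = k_eq·δ = 9.8663·45 = 443.98 N

444 N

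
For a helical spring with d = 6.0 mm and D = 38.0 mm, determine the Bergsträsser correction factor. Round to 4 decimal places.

1.2239

C = D/d = 38.0/6.0 = 6.3333
K_B = (4C+2)/(4C−3) = 27.333/22.333 = 1.2239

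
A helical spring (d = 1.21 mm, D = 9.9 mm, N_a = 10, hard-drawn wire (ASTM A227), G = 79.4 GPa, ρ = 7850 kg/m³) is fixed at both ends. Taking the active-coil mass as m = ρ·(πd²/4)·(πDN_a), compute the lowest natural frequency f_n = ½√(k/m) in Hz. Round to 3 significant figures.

k = Gd⁴/(8D³N_a) = (79.4×10³)(1.21⁴)/(8·9.9³·10) = 2.1926 N/mm = 2192.6 N/m
Wire length L = πDN_a = π·9.9·10 = 311.02 mm
m = ρ·(πd²/4)·L = 7850 × 1.1499×10⁻⁶ m² × 0.31102 m = 0.0028075 kg
f_n = ½√(k/m) = 0.5·√(2192.6/0.0028075) = 0.5·√(7.81e+05) = 441.87 Hz

442 Hz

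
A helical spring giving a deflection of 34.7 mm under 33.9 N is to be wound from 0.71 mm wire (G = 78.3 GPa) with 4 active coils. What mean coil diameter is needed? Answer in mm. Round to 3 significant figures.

8.60 mm

Required rate k = F/δ = 33.9/34.7 = 0.97695 N/mm
D = (Gd⁴/(8N_a·k))^(1/3) = (78.3×10³·0.71⁴/(8·4·0.97695))^(1/3)
  = (636.466)^(1/3) = 8.6018 mm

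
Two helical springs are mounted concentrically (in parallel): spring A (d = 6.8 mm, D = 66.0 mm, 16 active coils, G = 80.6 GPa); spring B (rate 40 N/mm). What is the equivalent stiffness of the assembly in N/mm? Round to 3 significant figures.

k_A = Gd⁴/(8D³N_a) = (80.6×10³)(6.8⁴)/(8·66.0³·16) = 4.6831 N/mm
Parallel: k_eq = 4.6831 + 40 = 44.683 N/mm

44.7 N/mm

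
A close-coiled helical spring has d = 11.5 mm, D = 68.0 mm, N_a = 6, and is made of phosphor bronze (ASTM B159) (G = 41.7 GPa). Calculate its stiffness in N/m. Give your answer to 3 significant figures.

k = Gd⁴/(8D³N_a) = (41.7×10³ × 11.5⁴) / (8 × 68.0³ × 6)
  = 7.29336e+08 / 1.50927e+07 = 48.324 N/mm = 48324 N/m

48300 N/m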